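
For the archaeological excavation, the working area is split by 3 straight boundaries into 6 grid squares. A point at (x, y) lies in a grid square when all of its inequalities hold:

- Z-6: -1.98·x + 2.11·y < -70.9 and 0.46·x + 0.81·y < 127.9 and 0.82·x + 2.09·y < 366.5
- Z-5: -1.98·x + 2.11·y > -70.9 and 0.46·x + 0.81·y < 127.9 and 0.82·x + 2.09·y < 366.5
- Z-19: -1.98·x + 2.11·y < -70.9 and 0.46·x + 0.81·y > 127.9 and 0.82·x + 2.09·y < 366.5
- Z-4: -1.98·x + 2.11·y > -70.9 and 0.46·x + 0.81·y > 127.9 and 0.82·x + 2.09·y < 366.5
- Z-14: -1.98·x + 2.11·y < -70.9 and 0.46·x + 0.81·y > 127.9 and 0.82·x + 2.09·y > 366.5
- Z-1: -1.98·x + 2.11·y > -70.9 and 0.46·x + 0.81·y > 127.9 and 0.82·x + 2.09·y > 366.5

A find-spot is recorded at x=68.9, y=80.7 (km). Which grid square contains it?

Z-5

-1.98·68.9 + 2.11·80.7 = 33.855, which is > -70.9
0.46·68.9 + 0.81·80.7 = 97.061, which is < 127.9
0.82·68.9 + 2.09·80.7 = 225.161, which is < 366.5
This sign pattern matches Z-5.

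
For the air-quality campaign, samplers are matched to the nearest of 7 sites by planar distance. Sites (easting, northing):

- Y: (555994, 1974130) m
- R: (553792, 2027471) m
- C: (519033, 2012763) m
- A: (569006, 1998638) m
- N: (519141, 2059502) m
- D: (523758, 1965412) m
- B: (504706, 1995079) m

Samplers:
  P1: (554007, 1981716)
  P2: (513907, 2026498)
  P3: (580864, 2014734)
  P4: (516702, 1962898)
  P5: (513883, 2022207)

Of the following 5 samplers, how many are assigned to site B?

0

P1 → Y
P2 → C
P3 → A
P4 → D
P5 → C
0 of the 5 go to B.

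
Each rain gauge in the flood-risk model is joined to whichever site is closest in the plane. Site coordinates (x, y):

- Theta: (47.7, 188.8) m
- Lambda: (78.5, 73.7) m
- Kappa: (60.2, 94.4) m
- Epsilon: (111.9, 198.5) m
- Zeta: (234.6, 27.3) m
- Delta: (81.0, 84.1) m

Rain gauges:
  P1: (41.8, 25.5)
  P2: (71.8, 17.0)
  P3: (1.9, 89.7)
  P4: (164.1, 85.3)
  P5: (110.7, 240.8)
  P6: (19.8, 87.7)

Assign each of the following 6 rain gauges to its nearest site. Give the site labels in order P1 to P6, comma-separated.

Lambda, Lambda, Kappa, Delta, Epsilon, Kappa

P1 → Lambda (d²=3670.13)
P2 → Lambda (d²=3259.78)
P3 → Kappa (d²=3420.98)
P4 → Delta (d²=6907.05)
P5 → Epsilon (d²=1790.73)
P6 → Kappa (d²=1677.05)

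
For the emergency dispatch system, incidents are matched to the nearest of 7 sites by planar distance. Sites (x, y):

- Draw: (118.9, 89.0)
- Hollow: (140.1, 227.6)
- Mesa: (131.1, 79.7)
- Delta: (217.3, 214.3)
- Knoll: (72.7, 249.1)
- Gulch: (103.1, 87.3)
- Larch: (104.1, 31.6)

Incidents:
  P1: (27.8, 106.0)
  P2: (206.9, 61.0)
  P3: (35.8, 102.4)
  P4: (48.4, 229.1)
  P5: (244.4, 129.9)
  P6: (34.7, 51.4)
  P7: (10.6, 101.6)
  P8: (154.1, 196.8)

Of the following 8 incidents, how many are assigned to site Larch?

P1 → Gulch
P2 → Mesa
P3 → Gulch
P4 → Knoll
P5 → Delta
P6 → Larch
P7 → Gulch
P8 → Hollow
1 of the 8 goes to Larch.

1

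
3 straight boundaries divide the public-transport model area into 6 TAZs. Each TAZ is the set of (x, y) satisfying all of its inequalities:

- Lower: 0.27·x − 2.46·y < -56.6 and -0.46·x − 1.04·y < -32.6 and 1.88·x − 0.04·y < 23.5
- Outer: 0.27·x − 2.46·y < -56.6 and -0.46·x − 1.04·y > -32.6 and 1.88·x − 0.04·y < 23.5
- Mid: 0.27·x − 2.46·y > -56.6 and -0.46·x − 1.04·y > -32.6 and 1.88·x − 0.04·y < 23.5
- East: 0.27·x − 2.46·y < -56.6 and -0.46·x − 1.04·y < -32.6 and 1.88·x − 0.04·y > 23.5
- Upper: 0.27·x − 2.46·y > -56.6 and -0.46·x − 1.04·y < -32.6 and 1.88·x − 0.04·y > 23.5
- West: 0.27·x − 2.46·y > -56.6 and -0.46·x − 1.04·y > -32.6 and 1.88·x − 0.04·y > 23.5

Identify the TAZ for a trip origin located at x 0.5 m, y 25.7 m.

0.27·0.5 − 2.46·25.7 = -63.087, which is < -56.6
-0.46·0.5 − 1.04·25.7 = -26.958, which is > -32.6
1.88·0.5 − 0.04·25.7 = -0.088, which is < 23.5
This sign pattern matches Outer.

Outer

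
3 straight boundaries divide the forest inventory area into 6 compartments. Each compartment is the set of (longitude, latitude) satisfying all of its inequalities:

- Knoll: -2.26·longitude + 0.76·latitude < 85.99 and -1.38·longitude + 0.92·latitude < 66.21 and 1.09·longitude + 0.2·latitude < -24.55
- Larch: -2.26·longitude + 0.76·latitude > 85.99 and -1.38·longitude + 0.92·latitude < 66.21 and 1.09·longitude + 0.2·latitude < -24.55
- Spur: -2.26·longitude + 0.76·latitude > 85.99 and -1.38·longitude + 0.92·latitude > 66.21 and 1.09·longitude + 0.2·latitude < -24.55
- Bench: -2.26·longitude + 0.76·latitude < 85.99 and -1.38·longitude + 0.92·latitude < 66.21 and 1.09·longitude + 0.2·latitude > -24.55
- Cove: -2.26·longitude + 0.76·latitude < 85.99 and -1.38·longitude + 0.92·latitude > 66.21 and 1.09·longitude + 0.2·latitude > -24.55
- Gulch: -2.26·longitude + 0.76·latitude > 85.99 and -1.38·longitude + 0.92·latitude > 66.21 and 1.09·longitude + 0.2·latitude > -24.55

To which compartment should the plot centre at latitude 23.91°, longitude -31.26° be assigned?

Larch

-2.26·-31.26 + 0.76·23.91 = 88.819, which is > 85.99
-1.38·-31.26 + 0.92·23.91 = 65.136, which is < 66.21
1.09·-31.26 + 0.2·23.91 = -29.291, which is < -24.55
This sign pattern matches Larch.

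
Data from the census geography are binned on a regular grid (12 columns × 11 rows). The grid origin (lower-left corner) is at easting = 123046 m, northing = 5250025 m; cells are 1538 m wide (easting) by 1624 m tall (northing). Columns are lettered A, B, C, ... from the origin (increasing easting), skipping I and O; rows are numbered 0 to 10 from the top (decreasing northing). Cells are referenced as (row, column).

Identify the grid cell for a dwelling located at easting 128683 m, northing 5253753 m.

Column index: ⌊(128683 − 123046) / 1538⌋ = ⌊3.665⌋ = 3 → column D
Row offset from origin: ⌊(5253753 − 5250025) / 1624⌋ = ⌊2.296⌋ = 2 → row 8 (counted from top)

(8, D)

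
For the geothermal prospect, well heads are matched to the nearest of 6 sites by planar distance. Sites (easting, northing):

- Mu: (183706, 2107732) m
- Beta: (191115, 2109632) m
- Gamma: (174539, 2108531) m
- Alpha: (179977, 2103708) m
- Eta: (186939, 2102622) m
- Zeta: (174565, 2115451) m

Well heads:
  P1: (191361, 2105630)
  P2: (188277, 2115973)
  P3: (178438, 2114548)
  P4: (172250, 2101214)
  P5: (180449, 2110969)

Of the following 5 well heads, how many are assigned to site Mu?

P1 → Beta
P2 → Beta
P3 → Zeta
P4 → Gamma
P5 → Mu
1 of the 5 goes to Mu.

1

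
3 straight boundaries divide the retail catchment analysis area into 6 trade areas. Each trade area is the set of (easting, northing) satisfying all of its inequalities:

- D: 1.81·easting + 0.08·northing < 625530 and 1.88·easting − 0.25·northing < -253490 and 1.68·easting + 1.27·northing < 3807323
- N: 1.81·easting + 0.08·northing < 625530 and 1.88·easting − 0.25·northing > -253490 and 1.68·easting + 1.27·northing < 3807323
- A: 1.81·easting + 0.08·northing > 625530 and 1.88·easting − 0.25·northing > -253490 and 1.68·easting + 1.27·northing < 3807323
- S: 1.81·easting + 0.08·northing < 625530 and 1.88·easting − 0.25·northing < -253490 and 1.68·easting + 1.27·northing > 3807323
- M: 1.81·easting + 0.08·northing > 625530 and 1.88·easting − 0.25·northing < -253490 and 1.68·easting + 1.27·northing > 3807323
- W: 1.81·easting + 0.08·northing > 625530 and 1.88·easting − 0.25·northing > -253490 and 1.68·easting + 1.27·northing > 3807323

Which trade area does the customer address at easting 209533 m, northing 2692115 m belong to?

1.81·209533 + 0.08·2692115 = 594623.930, which is < 625530
1.88·209533 − 0.25·2692115 = -279106.710, which is < -253490
1.68·209533 + 1.27·2692115 = 3771001.490, which is < 3807323
This sign pattern matches D.

D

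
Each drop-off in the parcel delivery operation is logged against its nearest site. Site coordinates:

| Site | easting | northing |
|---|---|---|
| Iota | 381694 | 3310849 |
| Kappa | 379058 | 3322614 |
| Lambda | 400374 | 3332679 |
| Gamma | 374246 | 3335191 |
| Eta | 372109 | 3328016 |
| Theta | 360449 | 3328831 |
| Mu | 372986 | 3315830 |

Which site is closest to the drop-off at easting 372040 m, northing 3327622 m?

Eta

Squared distances to each site:
Iota: 374533245.000; Kappa: 74332388.000; Lambda: 828388805.000; Gamma: 62156197.000; Eta: 159997.000; Theta: 135812962.000; Mu: 139946180.000.
Minimum at Eta.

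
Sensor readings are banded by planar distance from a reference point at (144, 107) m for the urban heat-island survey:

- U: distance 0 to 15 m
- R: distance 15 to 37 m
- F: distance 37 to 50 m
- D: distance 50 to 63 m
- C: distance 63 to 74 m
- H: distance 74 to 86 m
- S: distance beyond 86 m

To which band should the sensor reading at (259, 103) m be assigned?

Distance = √((259−144)² + (103−107)²) = √(13225.000 + 16.000) = 115.070 m.
86 ≤ 115.070 < ∞ → S.

S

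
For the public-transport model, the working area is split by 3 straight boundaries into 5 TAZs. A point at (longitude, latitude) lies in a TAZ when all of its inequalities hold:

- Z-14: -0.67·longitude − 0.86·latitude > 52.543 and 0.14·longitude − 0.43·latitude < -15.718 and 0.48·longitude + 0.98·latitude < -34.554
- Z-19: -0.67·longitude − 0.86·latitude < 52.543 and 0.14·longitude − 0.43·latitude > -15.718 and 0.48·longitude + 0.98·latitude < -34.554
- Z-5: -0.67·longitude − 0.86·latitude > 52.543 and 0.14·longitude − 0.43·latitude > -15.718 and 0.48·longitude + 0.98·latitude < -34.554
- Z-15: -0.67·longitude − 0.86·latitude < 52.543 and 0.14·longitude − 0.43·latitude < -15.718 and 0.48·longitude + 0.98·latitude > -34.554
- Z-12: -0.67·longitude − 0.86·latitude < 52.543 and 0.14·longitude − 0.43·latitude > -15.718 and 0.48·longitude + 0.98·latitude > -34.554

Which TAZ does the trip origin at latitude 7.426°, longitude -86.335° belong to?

-0.67·-86.335 − 0.86·7.426 = 51.458, which is < 52.543
0.14·-86.335 − 0.43·7.426 = -15.280, which is > -15.718
0.48·-86.335 + 0.98·7.426 = -34.163, which is > -34.554
This sign pattern matches Z-12.

Z-12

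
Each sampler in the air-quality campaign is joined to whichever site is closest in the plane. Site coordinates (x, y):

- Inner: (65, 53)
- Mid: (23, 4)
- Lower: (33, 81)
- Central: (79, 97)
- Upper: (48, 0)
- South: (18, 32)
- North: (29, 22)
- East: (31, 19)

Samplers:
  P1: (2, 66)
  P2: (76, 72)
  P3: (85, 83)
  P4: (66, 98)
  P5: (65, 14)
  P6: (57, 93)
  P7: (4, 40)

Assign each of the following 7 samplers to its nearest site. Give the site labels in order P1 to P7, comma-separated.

P1 → Lower (d²=1186.00)
P2 → Inner (d²=482.00)
P3 → Central (d²=232.00)
P4 → Central (d²=170.00)
P5 → Upper (d²=485.00)
P6 → Central (d²=500.00)
P7 → South (d²=260.00)

Lower, Inner, Central, Central, Upper, Central, South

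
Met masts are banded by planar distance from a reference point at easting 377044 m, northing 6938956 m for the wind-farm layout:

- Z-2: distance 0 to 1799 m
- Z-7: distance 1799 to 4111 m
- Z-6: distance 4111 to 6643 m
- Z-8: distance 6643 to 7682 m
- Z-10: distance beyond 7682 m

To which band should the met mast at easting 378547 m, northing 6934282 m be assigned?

Z-6

Distance = √((378547−377044)² + (6934282−6938956)²) = √(2259009.000 + 21846276.000) = 4909.713 m.
4111 ≤ 4909.713 < 6643 → Z-6.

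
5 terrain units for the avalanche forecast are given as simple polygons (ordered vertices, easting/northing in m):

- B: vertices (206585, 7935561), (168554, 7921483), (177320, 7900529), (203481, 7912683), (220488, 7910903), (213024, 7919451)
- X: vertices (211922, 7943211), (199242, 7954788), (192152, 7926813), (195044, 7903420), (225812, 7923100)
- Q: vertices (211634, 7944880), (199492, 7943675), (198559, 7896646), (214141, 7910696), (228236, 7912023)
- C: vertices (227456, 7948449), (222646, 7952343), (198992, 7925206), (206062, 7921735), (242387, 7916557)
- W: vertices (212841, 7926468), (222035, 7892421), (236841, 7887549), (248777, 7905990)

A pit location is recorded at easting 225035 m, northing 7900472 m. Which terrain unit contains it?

Cast a ray rightward from (225035, 7900472). For each polygon, the edges (by vertex number in listed order) whose endpoints lie on opposite sides of northing = 7900472, where each meets that height, and whether that is right or left of the point:
B: no edge straddles that height → 0 crossings.
X: no edge straddles that height → 0 crossings.
Q: 2–3 at easting≈198634.9 (left), 3–4 at easting≈202802.2 (left) → 0 crossings.
C: no edge straddles that height → 0 crossings.
W: 1–2 at easting≈219860.9 (left), 3–4 at easting≈245205.5 (right) → 1 crossing.
Only W has an odd count, so the point is inside W.

W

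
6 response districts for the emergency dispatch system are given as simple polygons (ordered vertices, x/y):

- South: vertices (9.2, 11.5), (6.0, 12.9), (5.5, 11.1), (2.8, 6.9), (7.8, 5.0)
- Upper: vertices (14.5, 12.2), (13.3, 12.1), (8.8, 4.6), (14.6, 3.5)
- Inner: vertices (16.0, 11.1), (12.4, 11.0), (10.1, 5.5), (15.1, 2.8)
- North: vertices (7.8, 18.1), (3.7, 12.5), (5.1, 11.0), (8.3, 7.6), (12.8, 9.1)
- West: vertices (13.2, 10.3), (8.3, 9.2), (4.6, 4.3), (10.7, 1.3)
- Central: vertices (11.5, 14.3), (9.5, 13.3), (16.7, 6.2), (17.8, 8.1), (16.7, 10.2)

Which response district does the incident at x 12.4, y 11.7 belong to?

Cast a ray rightward from (12.4, 11.7). For each polygon, the edges (by vertex number in listed order) whose endpoints lie on opposite sides of y = 11.7, where each meets that height, and whether that is right or left of the point:
South: 1–2 at x≈8.74 (left), 2–3 at x≈5.67 (left) → 0 crossings.
Upper: 2–3 at x≈13.06 (right), 4–1 at x≈14.51 (right) → 2 crossings.
Inner: no edge straddles that height → 0 crossings.
North: 2–3 at x≈4.45 (left), 5–1 at x≈11.36 (left) → 0 crossings.
West: no edge straddles that height → 0 crossings.
Central: 2–3 at x≈11.12 (left), 5–1 at x≈14.80 (right) → 1 crossing.
Only Central has an odd count, so the point is inside Central.

Central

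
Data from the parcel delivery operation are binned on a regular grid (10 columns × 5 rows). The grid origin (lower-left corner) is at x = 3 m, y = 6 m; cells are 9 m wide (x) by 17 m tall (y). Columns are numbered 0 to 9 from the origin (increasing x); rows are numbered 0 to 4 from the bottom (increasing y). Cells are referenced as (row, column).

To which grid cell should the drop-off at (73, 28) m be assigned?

Column index: ⌊(73 − 3) / 9⌋ = ⌊7.778⌋ = 7
Row offset from origin: ⌊(28 − 6) / 17⌋ = ⌊1.294⌋ = 1 → row 1

(1, 7)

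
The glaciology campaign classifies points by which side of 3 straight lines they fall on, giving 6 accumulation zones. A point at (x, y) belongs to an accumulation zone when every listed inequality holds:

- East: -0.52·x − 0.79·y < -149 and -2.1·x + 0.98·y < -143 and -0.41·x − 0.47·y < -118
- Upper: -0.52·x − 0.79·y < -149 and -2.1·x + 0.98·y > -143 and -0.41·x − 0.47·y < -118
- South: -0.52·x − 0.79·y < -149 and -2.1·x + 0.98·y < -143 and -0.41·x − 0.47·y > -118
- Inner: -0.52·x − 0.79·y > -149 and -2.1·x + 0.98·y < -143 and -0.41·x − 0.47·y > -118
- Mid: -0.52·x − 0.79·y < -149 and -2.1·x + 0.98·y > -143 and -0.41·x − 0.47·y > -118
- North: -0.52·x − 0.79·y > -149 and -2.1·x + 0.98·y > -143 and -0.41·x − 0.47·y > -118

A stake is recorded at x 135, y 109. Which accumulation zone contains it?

-0.52·135 − 0.79·109 = -156.310, which is < -149
-2.1·135 + 0.98·109 = -176.680, which is < -143
-0.41·135 − 0.47·109 = -106.580, which is > -118
This sign pattern matches South.

South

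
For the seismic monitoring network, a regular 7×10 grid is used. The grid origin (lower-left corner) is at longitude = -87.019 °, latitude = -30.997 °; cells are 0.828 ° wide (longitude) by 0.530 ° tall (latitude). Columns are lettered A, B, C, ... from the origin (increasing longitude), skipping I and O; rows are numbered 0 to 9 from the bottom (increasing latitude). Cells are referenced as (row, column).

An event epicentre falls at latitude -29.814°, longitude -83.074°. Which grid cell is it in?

(2, E)

Column index: ⌊(-83.074 − -87.019) / 0.828⌋ = ⌊4.764⌋ = 4 → column E
Row offset from origin: ⌊(-29.814 − -30.997) / 0.530⌋ = ⌊2.232⌋ = 2 → row 2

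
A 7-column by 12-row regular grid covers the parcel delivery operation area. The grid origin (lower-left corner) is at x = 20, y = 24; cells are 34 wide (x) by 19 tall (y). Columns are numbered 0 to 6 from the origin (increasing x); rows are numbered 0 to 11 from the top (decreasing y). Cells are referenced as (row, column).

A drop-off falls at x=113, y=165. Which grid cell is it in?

(4, 2)

Column index: ⌊(113 − 20) / 34⌋ = ⌊2.735⌋ = 2
Row offset from origin: ⌊(165 − 24) / 19⌋ = ⌊7.421⌋ = 7 → row 4 (counted from top)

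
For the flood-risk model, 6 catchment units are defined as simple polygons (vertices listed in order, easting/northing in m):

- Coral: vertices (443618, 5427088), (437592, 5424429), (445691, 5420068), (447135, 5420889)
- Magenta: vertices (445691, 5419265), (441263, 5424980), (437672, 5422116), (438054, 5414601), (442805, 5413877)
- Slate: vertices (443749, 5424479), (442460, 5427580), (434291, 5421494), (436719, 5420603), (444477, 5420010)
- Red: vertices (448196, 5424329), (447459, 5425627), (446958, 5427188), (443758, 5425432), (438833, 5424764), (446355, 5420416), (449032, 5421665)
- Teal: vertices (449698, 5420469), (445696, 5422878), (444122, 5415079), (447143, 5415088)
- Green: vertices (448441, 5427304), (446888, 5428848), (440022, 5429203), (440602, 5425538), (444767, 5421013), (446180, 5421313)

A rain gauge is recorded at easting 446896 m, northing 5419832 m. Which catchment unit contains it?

Cast a ray rightward from (446896, 5419832). For each polygon, the edges (by vertex number in listed order) whose endpoints lie on opposite sides of northing = 5419832, where each meets that height, and whether that is right or left of the point:
Coral: no edge straddles that height → 0 crossings.
Magenta: 1–2 at easting≈445251.7 (left), 3–4 at easting≈437788.1 (left) → 0 crossings.
Slate: no edge straddles that height → 0 crossings.
Red: no edge straddles that height → 0 crossings.
Teal: 2–3 at easting≈445081.3 (left), 4–1 at easting≈449395.5 (right) → 1 crossing.
Green: no edge straddles that height → 0 crossings.
Only Teal has an odd count, so the point is inside Teal.

Teal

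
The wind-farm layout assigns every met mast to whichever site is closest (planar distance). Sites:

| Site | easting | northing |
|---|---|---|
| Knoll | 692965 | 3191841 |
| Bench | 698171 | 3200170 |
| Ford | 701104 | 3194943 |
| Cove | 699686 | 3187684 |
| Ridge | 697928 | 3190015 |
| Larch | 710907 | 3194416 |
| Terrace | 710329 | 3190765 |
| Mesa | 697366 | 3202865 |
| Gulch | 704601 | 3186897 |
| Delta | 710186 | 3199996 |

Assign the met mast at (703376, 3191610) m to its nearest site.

Ford

Squared distances to each site:
Knoll: 108442282.000; Bench: 100365625.000; Ford: 16270873.000; Cove: 29029576.000; Ridge: 32224729.000; Larch: 64589597.000; Terrace: 49058234.000; Mesa: 162795125.000; Gulch: 23712994.000; Delta: 116701096.000.
Minimum at Ford.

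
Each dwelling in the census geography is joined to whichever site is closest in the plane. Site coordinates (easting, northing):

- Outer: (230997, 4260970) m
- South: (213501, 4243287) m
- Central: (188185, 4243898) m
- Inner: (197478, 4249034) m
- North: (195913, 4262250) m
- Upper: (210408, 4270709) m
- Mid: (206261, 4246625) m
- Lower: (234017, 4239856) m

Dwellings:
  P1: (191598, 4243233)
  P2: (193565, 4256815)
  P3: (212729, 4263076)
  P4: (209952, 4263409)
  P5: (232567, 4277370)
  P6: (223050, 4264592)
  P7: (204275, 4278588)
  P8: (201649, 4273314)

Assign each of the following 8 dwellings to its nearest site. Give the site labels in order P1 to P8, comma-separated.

Central, North, Upper, Upper, Outer, Outer, Upper, Upper

P1 → Central (d²=12090794.00)
P2 → North (d²=35052329.00)
P3 → Upper (d²=63649730.00)
P4 → Upper (d²=53497936.00)
P5 → Outer (d²=271424900.00)
P6 → Outer (d²=76273693.00)
P7 → Upper (d²=99692330.00)
P8 → Upper (d²=83506106.00)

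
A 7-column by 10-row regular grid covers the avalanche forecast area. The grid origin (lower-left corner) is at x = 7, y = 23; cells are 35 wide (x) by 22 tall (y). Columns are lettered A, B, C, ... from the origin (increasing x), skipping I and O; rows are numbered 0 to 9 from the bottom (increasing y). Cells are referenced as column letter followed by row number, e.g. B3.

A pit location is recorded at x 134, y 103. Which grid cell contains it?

D3

Column index: ⌊(134 − 7) / 35⌋ = ⌊3.629⌋ = 3 → column D
Row offset from origin: ⌊(103 − 23) / 22⌋ = ⌊3.636⌋ = 3 → row 3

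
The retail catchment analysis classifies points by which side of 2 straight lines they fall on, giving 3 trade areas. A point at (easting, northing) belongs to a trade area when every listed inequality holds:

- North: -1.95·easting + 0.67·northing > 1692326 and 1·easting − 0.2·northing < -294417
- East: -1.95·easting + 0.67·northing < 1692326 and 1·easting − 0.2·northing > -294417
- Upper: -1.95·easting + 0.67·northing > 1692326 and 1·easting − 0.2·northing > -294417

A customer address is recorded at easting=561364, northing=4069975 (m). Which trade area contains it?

East

-1.95·561364 + 0.67·4069975 = 1632223.450, which is < 1692326
1·561364 − 0.2·4069975 = -252631.000, which is > -294417
This sign pattern matches East.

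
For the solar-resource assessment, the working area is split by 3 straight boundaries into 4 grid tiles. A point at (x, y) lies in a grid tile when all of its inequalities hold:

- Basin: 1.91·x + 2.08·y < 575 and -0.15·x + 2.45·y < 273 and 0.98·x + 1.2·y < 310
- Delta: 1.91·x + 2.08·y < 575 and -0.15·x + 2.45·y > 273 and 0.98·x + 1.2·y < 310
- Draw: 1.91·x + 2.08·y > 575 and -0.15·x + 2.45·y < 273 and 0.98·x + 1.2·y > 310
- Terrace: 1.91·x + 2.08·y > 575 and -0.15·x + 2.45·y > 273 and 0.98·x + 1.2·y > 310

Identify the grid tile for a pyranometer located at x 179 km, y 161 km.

1.91·179 + 2.08·161 = 676.770, which is > 575
-0.15·179 + 2.45·161 = 367.600, which is > 273
0.98·179 + 1.2·161 = 368.620, which is > 310
This sign pattern matches Terrace.

Terrace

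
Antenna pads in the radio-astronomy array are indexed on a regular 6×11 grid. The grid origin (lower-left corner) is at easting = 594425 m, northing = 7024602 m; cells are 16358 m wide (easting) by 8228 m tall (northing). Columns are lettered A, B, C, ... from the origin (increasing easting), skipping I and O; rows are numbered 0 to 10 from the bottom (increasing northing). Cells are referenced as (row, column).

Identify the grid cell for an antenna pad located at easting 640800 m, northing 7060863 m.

(4, C)

Column index: ⌊(640800 − 594425) / 16358⌋ = ⌊2.835⌋ = 2 → column C
Row offset from origin: ⌊(7060863 − 7024602) / 8228⌋ = ⌊4.407⌋ = 4 → row 4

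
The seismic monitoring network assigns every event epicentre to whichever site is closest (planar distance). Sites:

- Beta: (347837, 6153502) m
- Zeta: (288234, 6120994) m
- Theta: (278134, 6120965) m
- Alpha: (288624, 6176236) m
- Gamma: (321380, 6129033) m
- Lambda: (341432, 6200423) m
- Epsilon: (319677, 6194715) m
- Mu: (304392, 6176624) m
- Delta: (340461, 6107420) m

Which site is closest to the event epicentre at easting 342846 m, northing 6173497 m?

Squared distances to each site:
Beta: 424710106.000; Zeta: 5739035553.000; Theta: 6947253968.000; Alpha: 2947527405.000; Gamma: 2437836452.000; Lambda: 727008872.000; Epsilon: 987006085.000; Mu: 1488488245.000; Delta: 4371858154.000.
Minimum at Beta.

Beta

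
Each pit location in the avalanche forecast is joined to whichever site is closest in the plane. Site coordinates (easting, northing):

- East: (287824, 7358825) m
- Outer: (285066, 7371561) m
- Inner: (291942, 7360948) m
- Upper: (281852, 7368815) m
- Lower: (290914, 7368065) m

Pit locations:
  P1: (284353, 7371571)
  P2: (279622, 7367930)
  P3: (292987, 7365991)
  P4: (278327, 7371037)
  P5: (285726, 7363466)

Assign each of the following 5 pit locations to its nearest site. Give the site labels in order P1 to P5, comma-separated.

P1 → Outer (d²=508469.00)
P2 → Upper (d²=5756125.00)
P3 → Lower (d²=8598805.00)
P4 → Upper (d²=17362909.00)
P5 → East (d²=25940485.00)

Outer, Upper, Lower, Upper, East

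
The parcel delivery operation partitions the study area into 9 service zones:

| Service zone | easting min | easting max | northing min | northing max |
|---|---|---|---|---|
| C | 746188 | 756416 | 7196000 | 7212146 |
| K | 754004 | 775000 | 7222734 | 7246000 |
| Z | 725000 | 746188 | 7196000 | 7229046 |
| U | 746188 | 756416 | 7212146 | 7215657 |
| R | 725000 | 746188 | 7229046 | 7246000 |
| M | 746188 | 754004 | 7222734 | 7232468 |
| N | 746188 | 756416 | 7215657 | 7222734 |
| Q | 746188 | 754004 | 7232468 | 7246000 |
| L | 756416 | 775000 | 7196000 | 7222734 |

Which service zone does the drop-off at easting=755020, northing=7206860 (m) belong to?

The point has easting = 755020 and northing = 7206860.
Only C satisfies 746188 ≤ easting ≤ 756416 and 7196000 ≤ northing ≤ 7212146.

C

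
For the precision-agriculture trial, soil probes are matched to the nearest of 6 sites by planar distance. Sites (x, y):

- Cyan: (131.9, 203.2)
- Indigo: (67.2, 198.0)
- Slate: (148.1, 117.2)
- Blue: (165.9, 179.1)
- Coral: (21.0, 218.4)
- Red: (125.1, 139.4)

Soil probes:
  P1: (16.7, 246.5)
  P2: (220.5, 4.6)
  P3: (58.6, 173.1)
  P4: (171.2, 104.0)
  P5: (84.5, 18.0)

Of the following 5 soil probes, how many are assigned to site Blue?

P1 → Coral
P2 → Slate
P3 → Indigo
P4 → Slate
P5 → Slate
0 of the 5 go to Blue.

0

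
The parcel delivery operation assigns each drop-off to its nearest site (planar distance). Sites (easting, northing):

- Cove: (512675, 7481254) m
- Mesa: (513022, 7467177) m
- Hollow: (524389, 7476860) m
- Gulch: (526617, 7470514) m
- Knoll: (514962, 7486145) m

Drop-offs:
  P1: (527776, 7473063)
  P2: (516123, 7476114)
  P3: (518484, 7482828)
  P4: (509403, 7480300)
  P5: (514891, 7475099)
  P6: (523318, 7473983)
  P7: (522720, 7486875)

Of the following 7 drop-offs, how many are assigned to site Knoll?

P1 → Gulch
P2 → Cove
P3 → Knoll
P4 → Cove
P5 → Cove
P6 → Hollow
P7 → Knoll
2 of the 7 go to Knoll.

2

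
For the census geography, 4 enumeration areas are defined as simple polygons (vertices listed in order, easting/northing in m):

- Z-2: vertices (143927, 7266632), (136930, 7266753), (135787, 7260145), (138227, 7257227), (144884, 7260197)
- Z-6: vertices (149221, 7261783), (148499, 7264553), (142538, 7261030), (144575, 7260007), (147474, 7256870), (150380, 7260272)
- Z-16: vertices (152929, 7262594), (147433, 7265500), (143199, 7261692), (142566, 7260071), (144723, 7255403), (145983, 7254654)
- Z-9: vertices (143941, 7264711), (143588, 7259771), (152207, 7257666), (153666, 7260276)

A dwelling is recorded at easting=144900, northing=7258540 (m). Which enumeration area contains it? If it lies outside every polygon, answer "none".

Cast a ray rightward from (144900, 7258540). For each polygon, the edges (by vertex number in listed order) whose endpoints lie on opposite sides of northing = 7258540, where each meets that height, and whether that is right or left of the point:
Z-2: 3–4 at easting≈137129.1 (left), 4–5 at easting≈141170.0 (left) → 0 crossings.
Z-6: 4–5 at easting≈145930.7 (right), 5–6 at easting≈148900.5 (right) → 2 crossings.
Z-16: 4–5 at easting≈143273.4 (left), 6–1 at easting≈149382.5 (right) → 1 crossing.
Z-9: 2–3 at easting≈148628.4 (right), 3–4 at easting≈152695.6 (right) → 2 crossings.
Only Z-16 has an odd count, so the point is inside Z-16.

Z-16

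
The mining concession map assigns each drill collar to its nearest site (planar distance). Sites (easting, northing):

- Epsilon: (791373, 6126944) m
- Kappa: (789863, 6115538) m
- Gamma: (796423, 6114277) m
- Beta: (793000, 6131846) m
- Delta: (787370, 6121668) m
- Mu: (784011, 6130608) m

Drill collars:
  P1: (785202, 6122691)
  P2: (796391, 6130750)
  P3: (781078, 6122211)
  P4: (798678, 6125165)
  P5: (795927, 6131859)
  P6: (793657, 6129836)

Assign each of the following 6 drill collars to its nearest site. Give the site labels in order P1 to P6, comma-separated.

Delta, Beta, Delta, Epsilon, Beta, Beta

P1 → Delta (d²=5746753.00)
P2 → Beta (d²=12700097.00)
P3 → Delta (d²=39884113.00)
P4 → Epsilon (d²=56527866.00)
P5 → Beta (d²=8567498.00)
P6 → Beta (d²=4471749.00)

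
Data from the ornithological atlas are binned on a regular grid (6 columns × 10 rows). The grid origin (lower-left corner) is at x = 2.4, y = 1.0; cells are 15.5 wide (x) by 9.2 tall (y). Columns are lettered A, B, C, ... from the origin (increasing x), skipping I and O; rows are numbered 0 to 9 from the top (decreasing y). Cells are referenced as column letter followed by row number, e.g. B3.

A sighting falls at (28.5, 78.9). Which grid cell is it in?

Column index: ⌊(28.5 − 2.4) / 15.5⌋ = ⌊1.684⌋ = 1 → column B
Row offset from origin: ⌊(78.9 − 1.0) / 9.2⌋ = ⌊8.467⌋ = 8 → row 1 (counted from top)

B1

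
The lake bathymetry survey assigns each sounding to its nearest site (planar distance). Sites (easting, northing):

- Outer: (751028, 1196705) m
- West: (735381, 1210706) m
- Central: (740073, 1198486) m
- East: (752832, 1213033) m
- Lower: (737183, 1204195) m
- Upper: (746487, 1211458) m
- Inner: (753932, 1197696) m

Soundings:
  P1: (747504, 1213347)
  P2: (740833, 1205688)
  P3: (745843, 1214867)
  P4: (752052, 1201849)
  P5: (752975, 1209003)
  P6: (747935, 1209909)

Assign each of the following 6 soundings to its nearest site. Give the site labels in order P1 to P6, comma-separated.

P1 → Upper (d²=4602610.00)
P2 → Lower (d²=15551549.00)
P3 → Upper (d²=12036017.00)
P4 → Inner (d²=20781809.00)
P5 → East (d²=16261349.00)
P6 → Upper (d²=4496105.00)

Upper, Lower, Upper, Inner, East, Upper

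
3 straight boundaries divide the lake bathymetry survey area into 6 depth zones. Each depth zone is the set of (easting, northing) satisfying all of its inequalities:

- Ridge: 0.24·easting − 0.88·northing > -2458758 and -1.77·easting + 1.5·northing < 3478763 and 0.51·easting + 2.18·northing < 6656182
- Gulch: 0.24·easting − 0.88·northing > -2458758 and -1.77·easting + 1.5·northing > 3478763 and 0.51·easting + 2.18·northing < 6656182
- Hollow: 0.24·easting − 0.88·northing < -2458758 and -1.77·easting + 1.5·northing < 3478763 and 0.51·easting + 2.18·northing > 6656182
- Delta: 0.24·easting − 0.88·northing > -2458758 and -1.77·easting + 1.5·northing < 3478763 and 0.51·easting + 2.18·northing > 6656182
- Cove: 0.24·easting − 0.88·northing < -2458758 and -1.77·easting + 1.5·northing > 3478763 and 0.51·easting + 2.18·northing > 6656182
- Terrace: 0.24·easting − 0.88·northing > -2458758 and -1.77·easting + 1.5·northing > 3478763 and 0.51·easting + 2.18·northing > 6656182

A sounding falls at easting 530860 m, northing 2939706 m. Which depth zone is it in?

0.24·530860 − 0.88·2939706 = -2459534.880, which is < -2458758
-1.77·530860 + 1.5·2939706 = 3469936.800, which is < 3478763
0.51·530860 + 2.18·2939706 = 6679297.680, which is > 6656182
This sign pattern matches Hollow.

Hollow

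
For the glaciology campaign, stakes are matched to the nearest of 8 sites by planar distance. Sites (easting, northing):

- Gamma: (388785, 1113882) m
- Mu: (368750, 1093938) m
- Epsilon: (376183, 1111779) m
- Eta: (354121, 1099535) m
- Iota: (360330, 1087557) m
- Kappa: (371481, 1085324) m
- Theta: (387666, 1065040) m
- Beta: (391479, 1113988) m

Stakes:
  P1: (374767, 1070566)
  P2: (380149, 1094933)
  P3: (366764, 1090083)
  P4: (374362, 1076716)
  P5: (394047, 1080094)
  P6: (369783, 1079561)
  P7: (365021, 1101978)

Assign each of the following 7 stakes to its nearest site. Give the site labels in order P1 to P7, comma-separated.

P1 → Theta (d²=196920877.00)
P2 → Mu (d²=130927226.00)
P3 → Mu (d²=18805221.00)
P4 → Kappa (d²=82397825.00)
P5 → Theta (d²=267340077.00)
P6 → Kappa (d²=36095373.00)
P7 → Mu (d²=78547041.00)

Theta, Mu, Mu, Kappa, Theta, Kappa, Mu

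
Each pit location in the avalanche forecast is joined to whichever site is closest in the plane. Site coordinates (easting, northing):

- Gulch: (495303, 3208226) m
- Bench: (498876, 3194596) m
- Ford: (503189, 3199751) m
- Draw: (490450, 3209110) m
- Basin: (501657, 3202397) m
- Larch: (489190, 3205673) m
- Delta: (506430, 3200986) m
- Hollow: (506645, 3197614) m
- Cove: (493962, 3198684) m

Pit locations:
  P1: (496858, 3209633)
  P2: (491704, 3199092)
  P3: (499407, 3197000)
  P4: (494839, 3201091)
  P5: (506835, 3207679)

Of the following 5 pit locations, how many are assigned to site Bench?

1

P1 → Gulch
P2 → Cove
P3 → Bench
P4 → Cove
P5 → Delta
1 of the 5 goes to Bench.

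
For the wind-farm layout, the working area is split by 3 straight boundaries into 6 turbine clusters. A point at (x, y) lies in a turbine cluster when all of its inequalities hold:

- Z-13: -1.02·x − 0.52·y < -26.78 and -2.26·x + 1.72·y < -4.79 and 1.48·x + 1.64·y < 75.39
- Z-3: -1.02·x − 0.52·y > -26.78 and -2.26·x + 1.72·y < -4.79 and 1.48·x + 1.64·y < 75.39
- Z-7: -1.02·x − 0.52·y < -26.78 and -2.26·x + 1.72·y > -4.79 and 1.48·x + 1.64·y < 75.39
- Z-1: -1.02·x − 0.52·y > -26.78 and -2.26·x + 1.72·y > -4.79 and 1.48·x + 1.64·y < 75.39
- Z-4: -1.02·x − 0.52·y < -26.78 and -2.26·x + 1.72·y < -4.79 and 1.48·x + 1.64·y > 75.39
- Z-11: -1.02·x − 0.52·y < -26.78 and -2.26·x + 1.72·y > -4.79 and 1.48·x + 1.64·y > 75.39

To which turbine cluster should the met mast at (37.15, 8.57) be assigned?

-1.02·37.15 − 0.52·8.57 = -42.349, which is < -26.78
-2.26·37.15 + 1.72·8.57 = -69.219, which is < -4.79
1.48·37.15 + 1.64·8.57 = 69.037, which is < 75.39
This sign pattern matches Z-13.

Z-13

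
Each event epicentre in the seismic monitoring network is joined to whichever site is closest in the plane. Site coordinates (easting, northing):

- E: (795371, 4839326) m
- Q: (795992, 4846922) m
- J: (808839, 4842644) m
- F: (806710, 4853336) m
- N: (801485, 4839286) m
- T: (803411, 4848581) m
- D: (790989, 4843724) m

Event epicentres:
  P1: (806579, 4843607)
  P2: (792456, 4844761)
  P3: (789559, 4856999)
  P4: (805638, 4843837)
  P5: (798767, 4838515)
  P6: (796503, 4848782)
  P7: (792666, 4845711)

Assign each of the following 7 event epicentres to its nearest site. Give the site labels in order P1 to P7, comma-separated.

J, D, Q, J, N, Q, D

P1 → J (d²=6034969.00)
P2 → D (d²=3227458.00)
P3 → Q (d²=142929418.00)
P4 → J (d²=11669650.00)
P5 → N (d²=7981965.00)
P6 → Q (d²=3720721.00)
P7 → D (d²=6760498.00)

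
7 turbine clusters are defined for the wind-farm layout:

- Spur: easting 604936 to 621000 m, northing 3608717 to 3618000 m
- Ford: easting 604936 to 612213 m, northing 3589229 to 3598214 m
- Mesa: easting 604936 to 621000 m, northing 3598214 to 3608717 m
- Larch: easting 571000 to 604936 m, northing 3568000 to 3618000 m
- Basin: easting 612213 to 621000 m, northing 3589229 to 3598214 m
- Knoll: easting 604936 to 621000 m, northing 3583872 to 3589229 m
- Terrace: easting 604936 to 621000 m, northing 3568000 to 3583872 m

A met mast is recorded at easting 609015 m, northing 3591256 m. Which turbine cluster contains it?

The point has easting = 609015 and northing = 3591256.
Only Ford satisfies 604936 ≤ easting ≤ 612213 and 3589229 ≤ northing ≤ 3598214.

Ford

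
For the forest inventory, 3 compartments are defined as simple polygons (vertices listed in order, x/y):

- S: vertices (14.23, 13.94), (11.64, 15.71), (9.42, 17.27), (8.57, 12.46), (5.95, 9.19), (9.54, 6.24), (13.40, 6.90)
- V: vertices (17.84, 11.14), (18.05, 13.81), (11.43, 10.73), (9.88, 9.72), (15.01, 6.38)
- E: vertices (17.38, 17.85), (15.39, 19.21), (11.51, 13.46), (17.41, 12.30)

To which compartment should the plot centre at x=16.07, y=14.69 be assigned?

Cast a ray rightward from (16.07, 14.69). For each polygon, the edges (by vertex number in listed order) whose endpoints lie on opposite sides of y = 14.69, where each meets that height, and whether that is right or left of the point:
S: 1–2 at x≈13.133 (left), 3–4 at x≈8.964 (left) → 0 crossings.
V: no edge straddles that height → 0 crossings.
E: 2–3 at x≈12.340 (left), 4–1 at x≈17.397 (right) → 1 crossing.
Only E has an odd count, so the point is inside E.

E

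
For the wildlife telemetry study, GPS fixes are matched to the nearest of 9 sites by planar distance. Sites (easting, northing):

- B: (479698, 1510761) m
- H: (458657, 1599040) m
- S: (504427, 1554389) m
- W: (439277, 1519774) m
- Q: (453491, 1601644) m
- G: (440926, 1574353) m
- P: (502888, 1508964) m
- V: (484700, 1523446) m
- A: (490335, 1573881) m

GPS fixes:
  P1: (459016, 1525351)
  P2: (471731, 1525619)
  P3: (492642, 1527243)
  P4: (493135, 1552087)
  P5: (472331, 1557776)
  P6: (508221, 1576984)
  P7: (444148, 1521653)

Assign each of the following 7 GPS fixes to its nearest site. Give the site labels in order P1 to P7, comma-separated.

W, V, V, S, A, A, W

P1 → W (d²=420731050.00)
P2 → V (d²=172916890.00)
P3 → V (d²=77492573.00)
P4 → S (d²=132808468.00)
P5 → A (d²=583515041.00)
P6 → A (d²=329537605.00)
P7 → W (d²=27257282.00)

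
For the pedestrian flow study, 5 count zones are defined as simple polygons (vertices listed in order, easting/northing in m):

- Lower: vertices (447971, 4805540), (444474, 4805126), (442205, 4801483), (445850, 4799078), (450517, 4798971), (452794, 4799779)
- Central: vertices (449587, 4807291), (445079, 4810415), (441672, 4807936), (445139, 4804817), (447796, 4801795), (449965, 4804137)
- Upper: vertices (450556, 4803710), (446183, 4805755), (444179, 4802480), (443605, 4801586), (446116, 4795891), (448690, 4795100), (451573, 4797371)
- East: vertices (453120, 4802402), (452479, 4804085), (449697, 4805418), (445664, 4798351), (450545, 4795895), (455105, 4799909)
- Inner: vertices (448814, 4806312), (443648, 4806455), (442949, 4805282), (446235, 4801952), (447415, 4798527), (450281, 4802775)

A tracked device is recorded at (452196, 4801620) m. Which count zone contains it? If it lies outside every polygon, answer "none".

Cast a ray rightward from (452196, 4801620). For each polygon, the edges (by vertex number in listed order) whose endpoints lie on opposite sides of northing = 4801620, where each meets that height, and whether that is right or left of the point:
Lower: 2–3 at easting≈442290.3 (left), 6–1 at easting≈451252.7 (left) → 0 crossings.
Central: no edge straddles that height → 0 crossings.
Upper: 3–4 at easting≈443626.8 (left), 7–1 at easting≈450891.3 (left) → 0 crossings.
East: 3–4 at easting≈447529.6 (left), 6–1 at easting≈453742.7 (right) → 1 crossing.
Inner: 4–5 at easting≈446349.4 (left), 5–6 at easting≈449501.8 (left) → 0 crossings.
Only East has an odd count, so the point is inside East.

East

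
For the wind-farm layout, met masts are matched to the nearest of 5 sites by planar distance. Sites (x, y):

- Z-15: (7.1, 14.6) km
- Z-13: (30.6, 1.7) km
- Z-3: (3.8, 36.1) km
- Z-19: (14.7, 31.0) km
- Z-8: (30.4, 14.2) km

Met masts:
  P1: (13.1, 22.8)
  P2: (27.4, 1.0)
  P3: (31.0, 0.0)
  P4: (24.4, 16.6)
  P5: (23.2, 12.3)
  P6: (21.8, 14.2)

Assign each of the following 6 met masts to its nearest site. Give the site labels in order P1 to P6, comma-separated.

P1 → Z-19 (d²=69.80)
P2 → Z-13 (d²=10.73)
P3 → Z-13 (d²=3.05)
P4 → Z-8 (d²=41.76)
P5 → Z-8 (d²=55.45)
P6 → Z-8 (d²=73.96)

Z-19, Z-13, Z-13, Z-8, Z-8, Z-8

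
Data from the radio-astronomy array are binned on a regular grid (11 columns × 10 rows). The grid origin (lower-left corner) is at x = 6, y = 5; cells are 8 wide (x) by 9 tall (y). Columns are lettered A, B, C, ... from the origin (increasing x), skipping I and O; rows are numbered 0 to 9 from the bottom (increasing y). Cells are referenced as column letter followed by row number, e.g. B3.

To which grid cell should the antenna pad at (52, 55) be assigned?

F5

Column index: ⌊(52 − 6) / 8⌋ = ⌊5.750⌋ = 5 → column F
Row offset from origin: ⌊(55 − 5) / 9⌋ = ⌊5.556⌋ = 5 → row 5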